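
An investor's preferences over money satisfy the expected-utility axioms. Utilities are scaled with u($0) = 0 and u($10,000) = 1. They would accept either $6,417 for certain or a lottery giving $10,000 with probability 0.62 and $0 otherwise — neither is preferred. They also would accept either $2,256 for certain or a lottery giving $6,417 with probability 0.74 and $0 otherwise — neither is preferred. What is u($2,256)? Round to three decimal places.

First, u($6,417) = 0.62·u($10,000) + 0.38·u($0) = 0.62.
Then u($2,256) = 0.74·u($6,417) + 0.26·u($0) = 0.74·0.62 + 0.26·0.00 = 0.4588.

0.459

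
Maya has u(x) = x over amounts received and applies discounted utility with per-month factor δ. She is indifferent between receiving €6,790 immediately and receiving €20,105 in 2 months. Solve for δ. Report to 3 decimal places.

Indifference means u(6790) = δ^2 · u(20105), so δ^2 = u(6790)/u(20105).
With u(x) = x: δ^2 = 6790/20105 = 0.33773.
So δ = 0.33773^(1/2) ≈ 0.581.

δ ≈ 0.581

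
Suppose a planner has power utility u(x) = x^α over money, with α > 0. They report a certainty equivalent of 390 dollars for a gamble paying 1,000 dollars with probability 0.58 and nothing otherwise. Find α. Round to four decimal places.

EU(lottery) = 0.58·1000^α + 0.42·0 = 0.58·1000^α.
Setting u(390) equal to that: 390^α = 0.58·1000^α ⇒ (390/1000)^α = 0.58.
Take logs: α = ln 0.58 / ln(390/1000) ≈ 0.578507.

α ≈ 0.5785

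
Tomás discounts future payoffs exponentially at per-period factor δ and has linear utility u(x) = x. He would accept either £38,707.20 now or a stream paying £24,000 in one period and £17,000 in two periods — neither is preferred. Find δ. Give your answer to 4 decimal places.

δ ≈ 0.9600

Equating present values: 38707.20 = 24000δ + 17000δ².
That is, 17000δ² + 24000δ − 38707.20 = 0, a quadratic in δ.
δ = (−24000 + √(24000² + 4·17000·38707.20)) / (2·17000) = (−24000 + √3208089600.00) / 34000 ≈ 0.9600.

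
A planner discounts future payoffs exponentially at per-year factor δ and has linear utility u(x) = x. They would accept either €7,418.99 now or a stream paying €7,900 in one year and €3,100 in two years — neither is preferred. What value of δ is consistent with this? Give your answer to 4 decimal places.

Equating present values: 7418.99 = 7900δ + 3100δ².
That is, 3100δ² + 7900δ − 7418.99 = 0, a quadratic in δ.
The positive root is δ = [−7900 + √(7900² + 4·3100·7418.99)] / (2·3100) = (−7900 + 12426.000)/6200 ≈ 0.7300.

δ ≈ 0.7300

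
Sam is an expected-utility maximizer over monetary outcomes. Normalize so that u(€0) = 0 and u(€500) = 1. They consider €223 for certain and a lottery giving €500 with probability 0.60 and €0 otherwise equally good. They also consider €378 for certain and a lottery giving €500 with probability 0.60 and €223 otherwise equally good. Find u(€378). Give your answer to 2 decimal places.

The first gamble pins u(€223): it must equal 0.60·1 + 0.40·0 = 0.60.
Then u(€378) = 0.60·u(€500) + 0.40·u(€223) = 0.60·1.00 + 0.40·0.60 = 0.8400.

0.84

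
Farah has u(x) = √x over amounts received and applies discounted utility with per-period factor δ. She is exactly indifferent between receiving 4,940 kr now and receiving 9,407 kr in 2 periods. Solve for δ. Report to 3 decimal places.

δ ≈ 0.851

The payoff in 2 periods is discounted by δ^2, so u(4940) = δ^2·u(9407) and δ^2 = u(4940)/u(9407).
With u(x) = √x: δ^2 = √4940/√9407 = √(4940/9407) = 0.72467.
So δ = 0.72467^(1/2) ≈ 0.851.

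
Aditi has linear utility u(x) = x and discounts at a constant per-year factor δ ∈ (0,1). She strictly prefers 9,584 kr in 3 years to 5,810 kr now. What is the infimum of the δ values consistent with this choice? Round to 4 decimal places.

δ > 0.8463

Comparing present values: 5810 < δ^3·9584.
Dividing by 9584: δ^3 > 0.60622. Both sides are positive, so the cube root keeps the direction.
δ > (5810/9584)^(1/3) ≈ 0.8463.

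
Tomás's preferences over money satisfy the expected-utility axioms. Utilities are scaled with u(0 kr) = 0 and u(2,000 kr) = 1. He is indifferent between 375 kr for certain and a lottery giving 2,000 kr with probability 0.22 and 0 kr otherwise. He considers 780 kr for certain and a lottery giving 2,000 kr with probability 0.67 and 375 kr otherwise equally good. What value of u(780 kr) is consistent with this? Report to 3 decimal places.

From the first indifference, u(375 kr) = 0.22·u(2,000 kr) + 0.78·u(0 kr) = 0.22·1 + 0.78·0 = 0.22.
Then u(780 kr) = 0.67·u(2,000 kr) + 0.33·u(375 kr) = 0.67·1.00 + 0.33·0.22 = 0.7426.

0.743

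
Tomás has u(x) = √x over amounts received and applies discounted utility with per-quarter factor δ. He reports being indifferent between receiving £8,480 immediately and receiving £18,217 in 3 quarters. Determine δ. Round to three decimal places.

The payoff in 3 quarters is discounted by δ^3, so u(8480) = δ^3·u(18217) and δ^3 = u(8480)/u(18217).
Since u(x) = √x, δ^3 = √(8480/18217) = 0.68228.
Hence δ = (0.68228)^(1/3) = 0.88035.

δ ≈ 0.880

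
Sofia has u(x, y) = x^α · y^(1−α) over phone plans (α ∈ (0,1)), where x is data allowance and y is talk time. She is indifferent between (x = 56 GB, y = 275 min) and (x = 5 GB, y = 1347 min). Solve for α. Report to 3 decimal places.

α ≈ 0.397

Set the two utilities equal: 56^α·275^(1−α) = 5^α·1347^(1−α).
(56/5)^α = (1347/275)^(1−α); take logs: α·ln(56/5) = (1−α)·ln(1347/275), i.e. α·2.415914 = (1−α)·1.588864.
With A = 2.415914 and B = 1.588864: α·A = (1−α)·B, so α = B/(A+B) = 1.588864/4.004778 ≈ 0.397.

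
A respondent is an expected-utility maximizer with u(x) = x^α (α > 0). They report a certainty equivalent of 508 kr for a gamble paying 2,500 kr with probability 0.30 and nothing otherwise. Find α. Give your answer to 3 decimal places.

Since u(0) = 0, the lottery's EU is 0.30·2500^α.
Indifference: 508^α = 0.30·2500^α, so (508/2500)^α = 0.30.
Taking logs: α·ln(508/2500) = ln(0.30), so α = -1.203973 / -1.593565 ≈ 0.756.

α ≈ 0.756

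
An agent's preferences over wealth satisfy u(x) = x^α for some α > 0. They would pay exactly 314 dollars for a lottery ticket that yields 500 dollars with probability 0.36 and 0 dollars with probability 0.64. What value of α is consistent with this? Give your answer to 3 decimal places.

α ≈ 2.196

EU(lottery) = 0.36·500^α + 0.64·0 = 0.36·500^α.
Equating: 314^α = 0.36·500^α, i.e. 0.6280^α = 0.36.
α = ln(0.36) / ln(314/500) = -1.021651/-0.465215 ≈ 2.196.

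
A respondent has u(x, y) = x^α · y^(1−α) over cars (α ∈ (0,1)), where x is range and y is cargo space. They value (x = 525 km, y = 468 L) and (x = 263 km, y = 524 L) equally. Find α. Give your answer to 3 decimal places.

The Cobb–Douglas utilities coincide, so 525^α·468^(1−α) = 263^α·524^(1−α).
Rearrange to (525/263)^α = (524/468)^(1−α) and take logs: α·0.691244 = (1−α)·0.113023.
With A = 0.691244 and B = 0.113023: α·A = (1−α)·B, so α = B/(A+B) = 0.113023/0.804267 ≈ 0.141.

α ≈ 0.141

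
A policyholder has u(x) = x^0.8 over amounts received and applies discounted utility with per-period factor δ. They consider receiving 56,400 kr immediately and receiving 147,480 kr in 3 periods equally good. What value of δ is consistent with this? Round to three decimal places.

Equating discounted utilities: u(56400) = δ^3·u(147480) ⇒ δ^3 = u(56400)/u(147480).
Since u(x) = x^0.8, δ^3 = (56400/147480)^0.8 = 0.38242^0.8 = 0.46349.
So δ = 0.46349^(1/3) ≈ 0.774.

δ ≈ 0.774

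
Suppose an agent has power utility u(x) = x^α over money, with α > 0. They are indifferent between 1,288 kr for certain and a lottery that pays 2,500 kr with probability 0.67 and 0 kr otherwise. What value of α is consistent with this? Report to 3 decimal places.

EU(lottery) = 0.67·2500^α + 0.33·0 = 0.67·2500^α.
Setting u(1288) equal to that: 1288^α = 0.67·2500^α ⇒ (1288/2500)^α = 0.67.
Taking logs: α·ln(1288/2500) = ln(0.67), so α = -0.400478 / -0.663200 ≈ 0.604.

α ≈ 0.604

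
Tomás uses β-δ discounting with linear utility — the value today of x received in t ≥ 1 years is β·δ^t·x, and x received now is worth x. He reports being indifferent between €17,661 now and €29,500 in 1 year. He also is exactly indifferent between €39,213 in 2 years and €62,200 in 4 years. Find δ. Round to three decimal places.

δ ≈ 0.794

Both payoffs in the second observation are in the future, so β drops out: δ^2·39213 = δ^4·62200 ⇒ δ^2 = 39213/62200 = 0.63043, so δ = 0.79400.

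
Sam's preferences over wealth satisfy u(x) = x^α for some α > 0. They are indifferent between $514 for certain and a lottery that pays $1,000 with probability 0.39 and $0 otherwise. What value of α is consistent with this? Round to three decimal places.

α ≈ 1.415

The lottery's expected utility is 0.39·u(1000) + 0.61·u(0) = 0.39·1000^α (since u(0) = 0 for α > 0).
Indifference: 514^α = 0.39·1000^α, so (514/1000)^α = 0.39.
α = ln(0.39) / ln(514/1000) = -0.941609/-0.665532 ≈ 1.415.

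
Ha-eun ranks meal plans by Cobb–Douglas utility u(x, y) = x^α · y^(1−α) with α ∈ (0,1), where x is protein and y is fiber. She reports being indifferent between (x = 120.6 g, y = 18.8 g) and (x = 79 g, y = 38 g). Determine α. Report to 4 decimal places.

Indifference: 120.6^α · 18.8^(1−α) = 79^α · 38^(1−α).
Rearrange to (120.6/79)^α = (38/18.8)^(1−α) and take logs: α·0.4230314 = (1−α)·0.7037293.
With A = 0.4230314 and B = 0.7037293: α·A = (1−α)·B, so α = B/(A+B) = 0.7037293/1.1267607 ≈ 0.6246.

α ≈ 0.6246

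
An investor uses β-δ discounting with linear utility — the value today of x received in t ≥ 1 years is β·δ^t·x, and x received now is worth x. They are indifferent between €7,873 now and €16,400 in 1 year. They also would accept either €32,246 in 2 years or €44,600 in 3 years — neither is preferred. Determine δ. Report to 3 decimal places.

δ ≈ 0.723

Both payoffs in the second observation are in the future, so β drops out: δ^2·32246 = δ^3·44600 ⇒ δ = 32246/44600 = 0.72300.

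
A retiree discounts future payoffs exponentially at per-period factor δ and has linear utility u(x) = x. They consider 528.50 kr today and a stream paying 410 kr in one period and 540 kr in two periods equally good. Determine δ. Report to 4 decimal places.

Present value of the stream is 410·δ + 540·δ². Indifference gives 410δ + 540δ² = 528.50.
So 540δ² + 410δ − 528.50 = 0.
δ = (−410 + √(410² + 4·540·528.50)) / (2·540) = (−410 + √1309660.00) / 1080 ≈ 0.6800.

δ ≈ 0.6800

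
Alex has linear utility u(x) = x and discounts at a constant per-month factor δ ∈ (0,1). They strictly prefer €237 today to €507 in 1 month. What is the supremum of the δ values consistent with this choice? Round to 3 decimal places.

Comparing present values: 237 > δ·507.
So δ < 237/507 = 0.46746.

δ < 0.467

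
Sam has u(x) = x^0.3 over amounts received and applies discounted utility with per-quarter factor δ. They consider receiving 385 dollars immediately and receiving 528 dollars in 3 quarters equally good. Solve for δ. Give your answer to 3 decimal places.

The payoff in 3 quarters is discounted by δ^3, so u(385) = δ^3·u(528) and δ^3 = u(385)/u(528).
With u(x) = x^0.3: δ^3 = 385^0.3/528^0.3 = (385/528)^0.3 = 0.90959.
Taking the cube root: δ = 0.90959^(1/3) ≈ 0.969.

δ ≈ 0.969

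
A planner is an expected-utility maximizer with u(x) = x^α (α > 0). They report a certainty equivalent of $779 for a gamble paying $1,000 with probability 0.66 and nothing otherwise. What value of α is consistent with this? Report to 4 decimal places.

Since u(0) = 0, the lottery's EU is 0.66·1000^α.
Indifference: 779^α = 0.66·1000^α, so (779/1000)^α = 0.66.
Taking logs: α·ln(779/1000) = ln(0.66), so α = -0.4155154 / -0.2497442 ≈ 1.6638.

α ≈ 1.6638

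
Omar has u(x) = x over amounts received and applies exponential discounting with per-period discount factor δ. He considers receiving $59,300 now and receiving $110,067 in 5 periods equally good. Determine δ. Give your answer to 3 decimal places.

Equating discounted utilities: u(59300) = δ^5·u(110067) ⇒ δ^5 = u(59300)/u(110067).
With u(x) = x: δ^5 = 59300/110067 = 0.53876.
So δ = 0.53876^(1/5) ≈ 0.884.

δ ≈ 0.884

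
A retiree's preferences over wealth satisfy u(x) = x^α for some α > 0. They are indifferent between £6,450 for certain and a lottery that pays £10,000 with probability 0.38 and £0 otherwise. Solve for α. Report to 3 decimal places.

The lottery's expected utility is 0.38·u(10000) + 0.62·u(0) = 0.38·10000^α (since u(0) = 0 for α > 0).
Indifference: 6450^α = 0.38·10000^α, so (6450/10000)^α = 0.38.
Taking logs: α·ln(6450/10000) = ln(0.38), so α = -0.967584 / -0.438505 ≈ 2.207.

α ≈ 2.207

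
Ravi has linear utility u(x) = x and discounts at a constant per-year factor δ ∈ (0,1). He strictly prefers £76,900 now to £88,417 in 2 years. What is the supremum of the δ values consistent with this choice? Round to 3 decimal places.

δ < 0.933

Under u(x) = x this choice says 76900 > δ^2·88417.
So δ^2 < 76900/88417 = 0.86974; taking the square root of both positive sides preserves the inequality.
δ < (76900/88417)^(1/2) ≈ 0.933.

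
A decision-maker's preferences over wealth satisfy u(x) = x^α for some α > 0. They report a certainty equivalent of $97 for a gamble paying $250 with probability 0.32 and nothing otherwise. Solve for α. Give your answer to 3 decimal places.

α ≈ 1.204

EU(lottery) = 0.32·250^α + 0.68·0 = 0.32·250^α.
Setting u(97) equal to that: 97^α = 0.32·250^α ⇒ (97/250)^α = 0.32.
α = ln(0.32) / ln(97/250) = -1.139434/-0.946750 ≈ 1.204.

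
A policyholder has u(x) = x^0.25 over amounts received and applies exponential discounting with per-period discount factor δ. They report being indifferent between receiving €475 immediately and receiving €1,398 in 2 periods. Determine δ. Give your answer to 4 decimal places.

Equating discounted utilities: u(475) = δ^2·u(1398) ⇒ δ^2 = u(475)/u(1398).
Since u(x) = x^0.25, δ^2 = (475/1398)^0.25 = 0.33977^0.25 = 0.76348.
Hence δ = (0.76348)^(1/2) = 0.873772.

δ ≈ 0.8738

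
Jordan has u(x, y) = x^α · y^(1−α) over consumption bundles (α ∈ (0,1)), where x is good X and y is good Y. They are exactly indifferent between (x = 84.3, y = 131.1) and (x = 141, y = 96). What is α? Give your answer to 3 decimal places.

Indifference: 84.3^α · 131.1^(1−α) = 141^α · 96^(1−α).
Rearrange to (84.3/141)^α = (96/131.1)^(1−α) and take logs: α·-0.514378 = (1−α)·-0.311612.
With A = -0.514378 and B = -0.311612: α·A = (1−α)·B, so α = B/(A+B) = -0.311612/-0.825990 ≈ 0.377.

α ≈ 0.377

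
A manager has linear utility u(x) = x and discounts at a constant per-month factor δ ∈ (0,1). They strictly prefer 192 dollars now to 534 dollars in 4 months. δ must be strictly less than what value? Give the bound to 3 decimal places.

δ < 0.774

Comparing present values: 192 > δ^4·534.
Dividing by 534: δ^4 < 0.35955. Both sides are positive, so the 4th root keeps the direction.
δ < 0.35955^(1/4) = 0.774.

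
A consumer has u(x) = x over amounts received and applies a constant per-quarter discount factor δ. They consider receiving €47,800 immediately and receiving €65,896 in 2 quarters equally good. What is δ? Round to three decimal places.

δ ≈ 0.852

Indifference means u(47800) = δ^2 · u(65896), so δ^2 = u(47800)/u(65896).
With u(x) = x: δ^2 = 47800/65896 = 0.72539.
Taking the square root: δ = 0.72539^(1/2) ≈ 0.852.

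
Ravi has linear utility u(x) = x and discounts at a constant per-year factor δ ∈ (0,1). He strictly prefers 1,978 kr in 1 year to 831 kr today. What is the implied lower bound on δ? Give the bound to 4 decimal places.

δ > 0.4201

The preference means 831 < δ·1978.
So δ > 831/1978 = 0.42012.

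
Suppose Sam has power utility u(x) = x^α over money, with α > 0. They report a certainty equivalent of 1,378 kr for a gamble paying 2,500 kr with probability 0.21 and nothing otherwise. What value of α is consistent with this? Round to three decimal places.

The lottery's expected utility is 0.21·u(2500) + 0.79·u(0) = 0.21·2500^α (since u(0) = 0 for α > 0).
Indifference: 1378^α = 0.21·2500^α, so (1378/2500)^α = 0.21.
α = ln(0.21) / ln(1378/2500) = -1.560648/-0.595658 ≈ 2.620.

α ≈ 2.620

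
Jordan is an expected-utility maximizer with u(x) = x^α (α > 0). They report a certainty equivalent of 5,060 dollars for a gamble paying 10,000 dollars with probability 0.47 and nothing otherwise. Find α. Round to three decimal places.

Since u(0) = 0, the lottery's EU is 0.47·10000^α.
Indifference: 5060^α = 0.47·10000^α, so (5060/10000)^α = 0.47.
α = ln(0.47) / ln(5060/10000) = -0.755023/-0.681219 ≈ 1.108.

α ≈ 1.108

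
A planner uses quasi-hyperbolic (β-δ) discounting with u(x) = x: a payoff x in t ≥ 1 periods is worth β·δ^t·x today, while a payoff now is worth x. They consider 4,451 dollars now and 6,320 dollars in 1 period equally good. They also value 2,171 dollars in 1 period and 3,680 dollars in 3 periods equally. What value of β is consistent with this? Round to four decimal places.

β ≈ 0.9169

Both payoffs in the second observation are in the future, so β drops out: δ^1·2171 = δ^3·3680 ⇒ δ^2 = 2171/3680 = 0.58995, so δ = 0.76808.
Now use the now-vs-future pair: 4451 = β·δ·6320 gives β = 4451/(0.76808·6320) ≈ 0.9169.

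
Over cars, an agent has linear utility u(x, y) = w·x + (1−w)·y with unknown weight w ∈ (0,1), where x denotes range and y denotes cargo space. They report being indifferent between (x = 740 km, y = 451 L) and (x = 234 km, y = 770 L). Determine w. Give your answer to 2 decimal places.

w = 0.39

Equating utilities: w·740 + (1−w)·451 = w·234 + (1−w)·770.
Collecting terms: w·506 = (1−w)·319.
The marginal rate of substitution is 319/506, so w = 319/(506+319) = 0.39.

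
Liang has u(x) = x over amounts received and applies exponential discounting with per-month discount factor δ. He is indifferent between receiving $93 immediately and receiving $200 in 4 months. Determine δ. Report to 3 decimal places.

The payoff in 4 months is discounted by δ^4, so u(93) = δ^4·u(200) and δ^4 = u(93)/u(200).
With u(x) = x: δ^4 = 93/200 = 0.46500.
Taking the 4th root: δ = 0.46500^(1/4) ≈ 0.826.

δ ≈ 0.826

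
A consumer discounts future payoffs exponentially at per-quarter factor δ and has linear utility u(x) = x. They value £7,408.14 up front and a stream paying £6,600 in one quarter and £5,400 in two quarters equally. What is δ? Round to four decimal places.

δ ≈ 0.7100

Equating present values: 7408.14 = 6600δ + 5400δ².
That is, 5400δ² + 6600δ − 7408.14 = 0, a quadratic in δ.
δ = (−6600 + √(6600² + 4·5400·7408.14)) / (2·5400) = (−6600 + √203575824.00) / 10800 ≈ 0.7100.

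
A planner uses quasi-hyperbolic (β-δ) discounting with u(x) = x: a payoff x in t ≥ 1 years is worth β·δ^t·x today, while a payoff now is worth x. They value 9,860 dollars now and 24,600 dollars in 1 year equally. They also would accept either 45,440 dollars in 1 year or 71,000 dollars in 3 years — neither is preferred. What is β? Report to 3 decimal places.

β ≈ 0.501

From the later pair, β·δ^1·45440 = β·δ^3·71000; dividing through, δ^2 = 45440/71000 = 0.64000, so δ = 0.80000.
Now use the now-vs-future pair: 9860 = β·δ·24600 gives β = 9860/(0.80000·24600) ≈ 0.501.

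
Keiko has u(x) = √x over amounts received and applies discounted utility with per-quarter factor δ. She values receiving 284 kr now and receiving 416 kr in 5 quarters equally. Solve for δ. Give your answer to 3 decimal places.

δ ≈ 0.963

Indifference means u(284) = δ^5 · u(416), so δ^5 = u(284)/u(416).
With u(x) = √x: δ^5 = √284/√416 = √(284/416) = 0.82625.
Taking the 5th root: δ = 0.82625^(1/5) ≈ 0.963.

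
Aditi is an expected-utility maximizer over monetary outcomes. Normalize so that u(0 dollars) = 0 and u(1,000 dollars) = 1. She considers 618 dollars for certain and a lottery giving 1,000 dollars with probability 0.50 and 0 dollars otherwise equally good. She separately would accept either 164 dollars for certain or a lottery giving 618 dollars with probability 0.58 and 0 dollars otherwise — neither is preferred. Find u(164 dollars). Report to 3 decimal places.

The first gamble pins u(618 dollars): it must equal 0.50·1 + 0.50·0 = 0.50.
Then u(164 dollars) = 0.58·u(618 dollars) + 0.42·u(0 dollars) = 0.58·0.50 + 0.42·0.00 = 0.2900.

0.290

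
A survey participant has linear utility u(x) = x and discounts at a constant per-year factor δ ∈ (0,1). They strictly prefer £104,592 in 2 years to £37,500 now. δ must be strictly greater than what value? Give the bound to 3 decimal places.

Under u(x) = x this choice says 37500 < δ^2·104592.
Hence δ^2 > 37500/104592 = 0.35854, and x ↦ x^(1/2) is increasing on (0,∞).
δ > 0.35854^(1/2) = 0.599.

δ > 0.599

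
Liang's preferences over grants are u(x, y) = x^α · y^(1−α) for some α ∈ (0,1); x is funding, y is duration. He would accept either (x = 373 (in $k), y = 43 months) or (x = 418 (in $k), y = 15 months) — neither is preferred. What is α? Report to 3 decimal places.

α ≈ 0.902

Set the two utilities equal: 373^α·43^(1−α) = 418^α·15^(1−α).
Rearrange to (373/418)^α = (15/43)^(1−α) and take logs: α·-0.113903 = (1−α)·-1.053150.
So α/(1−α) = (-1.053150)/(-0.113903) = 9.246025, and α = 9.246025/10.246025 ≈ 0.902.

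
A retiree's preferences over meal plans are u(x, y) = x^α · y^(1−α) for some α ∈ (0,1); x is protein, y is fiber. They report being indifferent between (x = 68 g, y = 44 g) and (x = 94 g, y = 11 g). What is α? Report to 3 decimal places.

Set the two utilities equal: 68^α·44^(1−α) = 94^α·11^(1−α).
(68/94)^α = (11/44)^(1−α); take logs: α·ln(68/94) = (1−α)·ln(11/44), i.e. α·-0.323787 = (1−α)·-1.386294.
So α/(1−α) = (-1.386294)/(-0.323787) = 4.281500, and α = 4.281500/5.281500 ≈ 0.811.

α ≈ 0.811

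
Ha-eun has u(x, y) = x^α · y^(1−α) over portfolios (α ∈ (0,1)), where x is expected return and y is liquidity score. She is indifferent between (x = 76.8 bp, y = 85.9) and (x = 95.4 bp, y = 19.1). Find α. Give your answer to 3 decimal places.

Indifference: 76.8^α · 85.9^(1−α) = 95.4^α · 19.1^(1−α).
Taking logs: α·ln 76.8 + (1−α)·ln 85.9 = α·ln 95.4 + (1−α)·ln 19.1, i.e. α·-0.216874 = (1−α)·-1.503495.
Thus α·(-1.720369) = -1.503495, so α = -1.503495/-1.720369 ≈ 0.874.

α ≈ 0.874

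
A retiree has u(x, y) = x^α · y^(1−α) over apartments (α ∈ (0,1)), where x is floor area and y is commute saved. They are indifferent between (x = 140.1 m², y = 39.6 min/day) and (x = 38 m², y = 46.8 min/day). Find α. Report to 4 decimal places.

The Cobb–Douglas utilities coincide, so 140.1^α·39.6^(1−α) = 38^α·46.8^(1−α).
(140.1/38)^α = (46.8/39.6)^(1−α); take logs: α·ln(140.1/38) = (1−α)·ln(46.8/39.6), i.e. α·1.3047703 = (1−α)·0.1670541.
So α/(1−α) = (0.1670541)/(1.3047703) = 0.1280333, and α = 0.1280333/1.1280333 ≈ 0.1135.

α ≈ 0.1135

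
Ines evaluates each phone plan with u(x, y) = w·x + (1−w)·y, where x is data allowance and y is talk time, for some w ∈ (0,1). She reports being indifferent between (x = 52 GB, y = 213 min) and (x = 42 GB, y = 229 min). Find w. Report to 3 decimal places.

Indifference: w·52 + (1−w)·213 = w·42 + (1−w)·229.
Collecting terms: w·10 = (1−w)·16.
Hence w = 16/(10+16) = 16/26 = 0.615.

w = 0.615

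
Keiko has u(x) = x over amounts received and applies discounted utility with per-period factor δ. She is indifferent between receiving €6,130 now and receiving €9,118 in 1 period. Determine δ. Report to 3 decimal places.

Equating discounted utilities: u(6130) = δ·u(9118) ⇒ δ = u(6130)/u(9118).
With u(x) = x: δ = 6130/9118 = 0.67230.

δ ≈ 0.672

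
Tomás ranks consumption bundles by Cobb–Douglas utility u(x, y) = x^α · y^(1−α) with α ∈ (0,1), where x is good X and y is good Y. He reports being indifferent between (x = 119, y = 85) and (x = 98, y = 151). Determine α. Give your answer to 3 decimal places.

Indifference: 119^α · 85^(1−α) = 98^α · 151^(1−α).
Taking logs: α·ln 119 + (1−α)·ln 85 = α·ln 98 + (1−α)·ln 151, i.e. α·0.194156 = (1−α)·0.574629.
Thus α·(0.768785) = 0.574629, so α = 0.574629/0.768785 ≈ 0.747.

α ≈ 0.747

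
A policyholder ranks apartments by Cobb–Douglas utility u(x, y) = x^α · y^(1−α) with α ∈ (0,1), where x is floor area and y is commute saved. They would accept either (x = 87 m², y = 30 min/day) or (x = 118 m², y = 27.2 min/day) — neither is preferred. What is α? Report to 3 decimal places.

α ≈ 0.243

The Cobb–Douglas utilities coincide, so 87^α·30^(1−α) = 118^α·27.2^(1−α).
Taking logs: α·ln 87 + (1−α)·ln 30 = α·ln 118 + (1−α)·ln 27.2, i.e. α·-0.304777 = (1−α)·-0.097980.
So α/(1−α) = (-0.097980)/(-0.304777) = 0.321481, and α = 0.321481/1.321481 ≈ 0.243.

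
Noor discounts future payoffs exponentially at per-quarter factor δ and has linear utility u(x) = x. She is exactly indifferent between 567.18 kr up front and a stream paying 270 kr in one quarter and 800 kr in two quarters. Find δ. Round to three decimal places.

δ ≈ 0.690

Present value of the stream is 270·δ + 800·δ². Indifference gives 270δ + 800δ² = 567.18.
So 800δ² + 270δ − 567.18 = 0.
The positive root is δ = [−270 + √(270² + 4·800·567.18)] / (2·800) = (−270 + 1374.000)/1600 ≈ 0.690.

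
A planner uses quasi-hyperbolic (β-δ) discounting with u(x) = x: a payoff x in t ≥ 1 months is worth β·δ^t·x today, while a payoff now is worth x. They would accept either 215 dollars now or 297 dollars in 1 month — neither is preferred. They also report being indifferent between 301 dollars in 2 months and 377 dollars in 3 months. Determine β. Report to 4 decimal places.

The second indifference involves only future payoffs, so β cancels: β·δ^2·301 = β·δ^3·377, giving δ = 301/377 = 0.79841.
Substituting δ into 215 = β·δ·297: β = 215/(237.127) ≈ 0.9067.

β ≈ 0.9067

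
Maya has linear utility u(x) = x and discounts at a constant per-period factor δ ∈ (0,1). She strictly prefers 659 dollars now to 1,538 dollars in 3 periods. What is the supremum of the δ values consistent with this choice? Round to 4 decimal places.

δ < 0.7539

The preference means 659 > δ^3·1538.
Hence δ^3 < 659/1538 = 0.42848, and x ↦ x^(1/3) is increasing on (0,∞).
δ < (659/1538)^(1/3) ≈ 0.7539.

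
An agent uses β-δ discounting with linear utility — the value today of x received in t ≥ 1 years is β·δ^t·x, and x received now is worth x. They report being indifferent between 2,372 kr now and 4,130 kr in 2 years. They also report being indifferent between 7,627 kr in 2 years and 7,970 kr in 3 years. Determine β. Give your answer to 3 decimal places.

β ≈ 0.627

Both payoffs in the second observation are in the future, so β drops out: δ^2·7627 = δ^3·7970 ⇒ δ = 7627/7970 = 0.95696.
Substituting δ into 2372 = β·δ^2·4130: β = 2372/(3782.169) ≈ 0.627.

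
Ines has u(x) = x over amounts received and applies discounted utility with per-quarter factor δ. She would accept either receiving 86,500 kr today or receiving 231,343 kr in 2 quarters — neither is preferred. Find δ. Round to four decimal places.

δ ≈ 0.6115

The payoff in 2 quarters is discounted by δ^2, so u(86500) = δ^2·u(231343) and δ^2 = u(86500)/u(231343).
With u(x) = x: δ^2 = 86500/231343 = 0.37390.
Taking the square root: δ = 0.37390^(1/2) ≈ 0.6115.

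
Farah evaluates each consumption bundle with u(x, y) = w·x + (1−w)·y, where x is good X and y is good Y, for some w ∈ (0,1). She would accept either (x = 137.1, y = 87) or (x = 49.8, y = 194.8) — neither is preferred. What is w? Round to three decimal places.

u(137.1,87) = u(49.8,194.8) means w·137.1 + (1−w)·87 = w·49.8 + (1−w)·194.8.
w·(137.1−49.8) = (1−w)·(194.8−87), i.e. w·87.3 = (1−w)·107.8.
Hence w = 107.8/(87.3+107.8) = 107.8/195.1 = 0.553.

w = 0.553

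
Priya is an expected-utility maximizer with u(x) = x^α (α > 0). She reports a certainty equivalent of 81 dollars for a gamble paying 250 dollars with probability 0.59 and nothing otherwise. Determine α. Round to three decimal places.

α ≈ 0.468

EU(lottery) = 0.59·250^α + 0.41·0 = 0.59·250^α.
Setting u(81) equal to that: 81^α = 0.59·250^α ⇒ (81/250)^α = 0.59.
α = ln(0.59) / ln(81/250) = -0.527633/-1.127012 ≈ 0.468.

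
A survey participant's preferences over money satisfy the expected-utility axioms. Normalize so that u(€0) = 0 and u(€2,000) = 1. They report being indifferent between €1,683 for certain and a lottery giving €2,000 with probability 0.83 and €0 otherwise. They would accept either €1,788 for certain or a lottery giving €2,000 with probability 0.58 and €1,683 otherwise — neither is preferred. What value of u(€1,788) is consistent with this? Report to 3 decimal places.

The first gamble pins u(€1,683): it must equal 0.83·1 + 0.17·0 = 0.83.
Chaining: u(€1,788) = 0.58·1.00 + 0.42·0.83 = 0.9286.

0.929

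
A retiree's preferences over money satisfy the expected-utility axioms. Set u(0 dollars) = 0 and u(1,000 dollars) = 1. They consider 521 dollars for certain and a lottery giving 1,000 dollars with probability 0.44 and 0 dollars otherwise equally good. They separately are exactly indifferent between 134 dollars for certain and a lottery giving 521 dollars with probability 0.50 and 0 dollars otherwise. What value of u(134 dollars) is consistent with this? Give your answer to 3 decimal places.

From the first indifference, u(521 dollars) = 0.44·u(1,000 dollars) + 0.56·u(0 dollars) = 0.44·1 + 0.56·0 = 0.44.
The second indifference gives u(134 dollars) = 0.50·u(521 dollars) + 0.50·u(0 dollars) = 0.50·0.44 + 0.50·0.00 = 0.2200.

0.220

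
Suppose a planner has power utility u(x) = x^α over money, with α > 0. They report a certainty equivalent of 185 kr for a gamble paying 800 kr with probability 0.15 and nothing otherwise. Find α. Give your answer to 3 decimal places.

α ≈ 1.296

The lottery's expected utility is 0.15·u(800) + 0.85·u(0) = 0.15·800^α (since u(0) = 0 for α > 0).
Setting u(185) equal to that: 185^α = 0.15·800^α ⇒ (185/800)^α = 0.15.
Take logs: α = ln 0.15 / ln(185/800) ≈ 1.29562.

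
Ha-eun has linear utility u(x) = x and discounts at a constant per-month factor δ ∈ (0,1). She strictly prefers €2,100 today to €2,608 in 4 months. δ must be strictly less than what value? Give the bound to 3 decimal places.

δ < 0.947

Under u(x) = x this choice says 2100 > δ^4·2608.
Dividing by 2608: δ^4 < 0.80521. Both sides are positive, so the 4th root keeps the direction.
δ < (2100/2608)^(1/4) ≈ 0.947.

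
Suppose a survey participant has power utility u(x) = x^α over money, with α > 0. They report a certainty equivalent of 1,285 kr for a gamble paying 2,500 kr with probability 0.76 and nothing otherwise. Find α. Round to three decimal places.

α ≈ 0.412

EU(lottery) = 0.76·2500^α + 0.24·0 = 0.76·2500^α.
Indifference: 1285^α = 0.76·2500^α, so (1285/2500)^α = 0.76.
Take logs: α = ln 0.76 / ln(1285/2500) ≈ 0.41236.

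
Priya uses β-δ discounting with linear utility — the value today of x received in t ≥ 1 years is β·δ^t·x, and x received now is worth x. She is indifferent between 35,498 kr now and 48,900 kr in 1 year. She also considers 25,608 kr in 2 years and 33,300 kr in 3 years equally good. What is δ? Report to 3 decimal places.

The second indifference involves only future payoffs, so β cancels: β·δ^2·25608 = β·δ^3·33300, giving δ = 25608/33300 = 0.76901.

δ ≈ 0.769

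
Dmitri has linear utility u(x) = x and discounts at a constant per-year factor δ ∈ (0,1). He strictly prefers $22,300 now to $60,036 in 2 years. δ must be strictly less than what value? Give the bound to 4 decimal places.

δ < 0.6095

Comparing present values: 22300 > δ^2·60036.
Dividing by 60036: δ^2 < 0.37144. Both sides are positive, so the square root keeps the direction.
δ < (22300/60036)^(1/2) ≈ 0.6095.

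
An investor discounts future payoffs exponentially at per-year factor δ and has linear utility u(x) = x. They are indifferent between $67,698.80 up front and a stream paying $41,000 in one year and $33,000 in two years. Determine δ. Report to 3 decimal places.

δ ≈ 0.940

Equating present values: 67698.80 = 41000δ + 33000δ².
Rearranged: 33000δ² + 41000δ − 67698.80 = 0.
The positive root is δ = [−41000 + √(41000² + 4·33000·67698.80)] / (2·33000) = (−41000 + 103040.000)/66000 ≈ 0.940.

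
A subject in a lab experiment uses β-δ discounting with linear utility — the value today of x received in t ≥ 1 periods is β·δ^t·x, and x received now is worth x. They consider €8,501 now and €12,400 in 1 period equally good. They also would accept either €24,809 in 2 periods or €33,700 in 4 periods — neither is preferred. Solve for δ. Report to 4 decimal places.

δ ≈ 0.8580

Both payoffs in the second observation are in the future, so β drops out: δ^2·24809 = δ^4·33700 ⇒ δ^2 = 24809/33700 = 0.73617, so δ = 0.85800.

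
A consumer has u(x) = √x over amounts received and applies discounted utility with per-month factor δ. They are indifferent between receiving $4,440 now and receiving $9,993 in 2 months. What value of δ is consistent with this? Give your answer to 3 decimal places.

The payoff in 2 months is discounted by δ^2, so u(4440) = δ^2·u(9993) and δ^2 = u(4440)/u(9993).
Since u(x) = √x, δ^2 = √(4440/9993) = 0.66657.
So δ = 0.66657^(1/2) ≈ 0.816.

δ ≈ 0.816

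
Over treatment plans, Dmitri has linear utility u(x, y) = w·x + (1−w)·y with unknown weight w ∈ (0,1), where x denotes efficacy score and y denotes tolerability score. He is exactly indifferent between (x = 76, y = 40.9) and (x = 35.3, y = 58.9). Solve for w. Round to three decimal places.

w = 0.307

Indifference: w·76 + (1−w)·40.9 = w·35.3 + (1−w)·58.9.
Collecting terms: w·40.7 = (1−w)·18.
Hence w = 18/(40.7+18) = 18/58.7 = 0.307.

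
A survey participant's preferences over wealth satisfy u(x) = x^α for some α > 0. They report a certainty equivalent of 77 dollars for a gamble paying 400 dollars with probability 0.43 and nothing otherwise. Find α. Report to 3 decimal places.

α ≈ 0.512

EU(lottery) = 0.43·400^α + 0.57·0 = 0.43·400^α.
Indifference: 77^α = 0.43·400^α, so (77/400)^α = 0.43.
Take logs: α = ln 0.43 / ln(77/400) ≈ 0.51222.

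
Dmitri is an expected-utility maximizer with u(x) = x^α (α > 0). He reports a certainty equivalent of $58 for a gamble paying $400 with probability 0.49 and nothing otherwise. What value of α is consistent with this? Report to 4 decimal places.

EU(lottery) = 0.49·400^α + 0.51·0 = 0.49·400^α.
Setting u(58) equal to that: 58^α = 0.49·400^α ⇒ (58/400)^α = 0.49.
Take logs: α = ln 0.49 / ln(58/400) ≈ 0.369416.

α ≈ 0.3694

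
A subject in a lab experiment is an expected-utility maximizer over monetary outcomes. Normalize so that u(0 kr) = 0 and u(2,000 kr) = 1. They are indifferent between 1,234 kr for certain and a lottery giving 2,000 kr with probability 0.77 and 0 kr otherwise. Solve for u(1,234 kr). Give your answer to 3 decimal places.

By the standard-gamble method, u(1,234 kr) is just the indifference probability on the best outcome: 0.77.

0.770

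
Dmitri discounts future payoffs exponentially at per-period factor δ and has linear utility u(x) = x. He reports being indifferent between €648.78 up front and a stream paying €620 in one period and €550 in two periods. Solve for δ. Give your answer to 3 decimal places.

The stream is worth 620δ + 550δ² today, so 620δ + 550δ² = 648.78.
That is, 550δ² + 620δ − 648.78 = 0, a quadratic in δ.
δ = (−620 + √(620² + 4·550·648.78)) / (2·550) = (−620 + √1811716.00) / 1100 ≈ 0.660.

δ ≈ 0.660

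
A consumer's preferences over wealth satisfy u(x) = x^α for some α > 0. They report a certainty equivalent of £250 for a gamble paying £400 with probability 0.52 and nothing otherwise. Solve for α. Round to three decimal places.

α ≈ 1.391

Since u(0) = 0, the lottery's EU is 0.52·400^α.
Equating: 250^α = 0.52·400^α, i.e. 0.6250^α = 0.52.
Taking logs: α·ln(250/400) = ln(0.52), so α = -0.653926 / -0.470004 ≈ 1.391.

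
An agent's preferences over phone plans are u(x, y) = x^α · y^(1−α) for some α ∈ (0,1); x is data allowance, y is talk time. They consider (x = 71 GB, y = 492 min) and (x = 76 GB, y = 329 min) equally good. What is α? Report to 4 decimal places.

The Cobb–Douglas utilities coincide, so 71^α·492^(1−α) = 76^α·329^(1−α).
Taking logs: α·ln 71 + (1−α)·ln 492 = α·ln 76 + (1−α)·ln 329, i.e. α·-0.0680535 = (1−α)·-0.4024210.
So α/(1−α) = (-0.4024210)/(-0.0680535) = 5.9133035, and α = 5.9133035/6.9133035 ≈ 0.8554.

α ≈ 0.8554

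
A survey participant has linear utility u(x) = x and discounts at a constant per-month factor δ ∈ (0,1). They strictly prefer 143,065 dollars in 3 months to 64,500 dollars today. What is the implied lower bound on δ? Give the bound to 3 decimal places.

Comparing present values: 64500 < δ^3·143065.
Hence δ^3 > 64500/143065 = 0.45084, and x ↦ x^(1/3) is increasing on (0,∞).
δ > 0.45084^(1/3) = 0.767.

δ > 0.767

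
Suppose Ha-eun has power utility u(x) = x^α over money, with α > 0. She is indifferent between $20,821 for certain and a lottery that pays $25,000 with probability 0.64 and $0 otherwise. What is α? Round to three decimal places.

EU(lottery) = 0.64·25000^α + 0.36·0 = 0.64·25000^α.
Indifference: 20821^α = 0.64·25000^α, so (20821/25000)^α = 0.64.
α = ln(0.64) / ln(20821/25000) = -0.446287/-0.182914 ≈ 2.440.

α ≈ 2.440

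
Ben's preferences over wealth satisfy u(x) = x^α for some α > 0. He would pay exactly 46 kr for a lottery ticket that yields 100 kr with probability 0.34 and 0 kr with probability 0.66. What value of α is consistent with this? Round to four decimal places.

The lottery's expected utility is 0.34·u(100) + 0.66·u(0) = 0.34·100^α (since u(0) = 0 for α > 0).
Setting u(46) equal to that: 46^α = 0.34·100^α ⇒ (46/100)^α = 0.34.
Take logs: α = ln 0.34 / ln(46/100) ≈ 1.389272.

α ≈ 1.3893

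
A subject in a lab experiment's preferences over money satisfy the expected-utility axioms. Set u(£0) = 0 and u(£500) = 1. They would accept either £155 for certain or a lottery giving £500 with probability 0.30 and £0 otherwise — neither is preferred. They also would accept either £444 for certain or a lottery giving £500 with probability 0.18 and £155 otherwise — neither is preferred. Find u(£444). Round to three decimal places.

From the first indifference, u(£155) = 0.30·u(£500) + 0.70·u(£0) = 0.30·1 + 0.70·0 = 0.30.
Then u(£444) = 0.18·u(£500) + 0.82·u(£155) = 0.18·1.00 + 0.82·0.30 = 0.4260.

0.426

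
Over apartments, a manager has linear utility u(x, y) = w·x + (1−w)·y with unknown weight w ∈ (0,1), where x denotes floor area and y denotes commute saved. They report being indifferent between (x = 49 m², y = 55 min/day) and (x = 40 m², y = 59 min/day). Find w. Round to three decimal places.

w = 0.308

Indifference: w·49 + (1−w)·55 = w·40 + (1−w)·59.
Collecting terms: w·9 = (1−w)·4.
Hence w = 4/(9+4) = 4/13 = 0.308.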